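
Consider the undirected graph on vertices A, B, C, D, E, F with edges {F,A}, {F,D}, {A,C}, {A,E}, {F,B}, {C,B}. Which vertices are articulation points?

Removing A increases the component count from 1 to 2, so A is a cut vertex.
Removing F increases the component count from 1 to 2, so F is a cut vertex.
By contrast removing E leaves 1 component; it is not a cut vertex. No other vertex is a cut vertex either.

A, F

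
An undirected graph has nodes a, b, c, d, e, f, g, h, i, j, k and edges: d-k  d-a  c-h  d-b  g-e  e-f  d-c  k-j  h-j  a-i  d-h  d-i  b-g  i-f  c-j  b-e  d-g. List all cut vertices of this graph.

d

Removing d increases the component count from 1 to 2, so d is a cut vertex.
By contrast removing i leaves 1 component; it is not a cut vertex. No other vertex is a cut vertex either.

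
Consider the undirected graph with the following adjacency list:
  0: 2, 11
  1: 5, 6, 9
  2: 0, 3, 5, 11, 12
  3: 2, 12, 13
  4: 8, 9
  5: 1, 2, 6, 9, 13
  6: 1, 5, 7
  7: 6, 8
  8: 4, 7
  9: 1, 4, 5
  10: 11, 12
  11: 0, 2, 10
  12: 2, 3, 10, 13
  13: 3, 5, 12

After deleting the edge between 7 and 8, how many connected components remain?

7 and 8 are still connected via 7-6-5-9-4-8, so the component count stays at 1.

1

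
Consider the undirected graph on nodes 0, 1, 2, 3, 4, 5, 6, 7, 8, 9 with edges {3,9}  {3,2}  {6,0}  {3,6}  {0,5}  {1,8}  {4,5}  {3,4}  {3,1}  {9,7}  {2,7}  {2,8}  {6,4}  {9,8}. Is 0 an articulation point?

No

Deleting 0 leaves 1 component (was 1) (its neighbors 5, 6 remain connected to each other), so 0 is not a cut vertex.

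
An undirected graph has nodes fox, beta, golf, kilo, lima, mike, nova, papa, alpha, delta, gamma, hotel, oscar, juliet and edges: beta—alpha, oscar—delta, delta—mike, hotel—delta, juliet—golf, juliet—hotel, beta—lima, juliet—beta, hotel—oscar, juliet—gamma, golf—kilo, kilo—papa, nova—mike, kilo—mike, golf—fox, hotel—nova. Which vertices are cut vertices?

beta, golf, kilo, juliet

Removing beta increases the component count from 1 to 3, so beta is a cut vertex.
Removing golf increases the component count from 1 to 2, so golf is a cut vertex.
Removing kilo increases the component count from 1 to 2, so kilo is a cut vertex.
Likewise juliet is a cut vertex.
By contrast removing oscar leaves 1 component; it is not a cut vertex. No other vertex is a cut vertex either.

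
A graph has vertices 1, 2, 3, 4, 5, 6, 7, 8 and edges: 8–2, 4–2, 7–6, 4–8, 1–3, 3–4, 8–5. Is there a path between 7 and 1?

The component containing 7 is {6, 7}, and 1 is not in it.

No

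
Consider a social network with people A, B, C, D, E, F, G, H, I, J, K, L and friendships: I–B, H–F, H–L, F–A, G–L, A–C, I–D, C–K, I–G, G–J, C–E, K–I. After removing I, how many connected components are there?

3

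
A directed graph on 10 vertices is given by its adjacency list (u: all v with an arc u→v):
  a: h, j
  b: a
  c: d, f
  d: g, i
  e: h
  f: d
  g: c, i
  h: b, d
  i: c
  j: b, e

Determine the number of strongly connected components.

2

{a, b, e, h, j} are all mutually reachable — one SCC of size 5.
{c, d, f, g, i} are all mutually reachable — one SCC of size 5.
That gives 2 strongly connected components.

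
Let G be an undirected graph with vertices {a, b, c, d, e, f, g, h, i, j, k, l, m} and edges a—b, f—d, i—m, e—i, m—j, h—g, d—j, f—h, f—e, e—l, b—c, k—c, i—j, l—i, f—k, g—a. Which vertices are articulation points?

f

Removing f increases the component count from 1 to 2, so f is a cut vertex.
By contrast removing d leaves 1 component; it is not a cut vertex. No other vertex is a cut vertex either.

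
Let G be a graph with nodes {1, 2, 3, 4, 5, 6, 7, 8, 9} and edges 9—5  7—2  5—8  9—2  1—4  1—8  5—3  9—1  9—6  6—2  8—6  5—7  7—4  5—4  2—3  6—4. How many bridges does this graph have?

0

The edges on the cycle 5-7-4-5 are not bridges since each lies on that cycle.
Every edge lies on some cycle, so there are no bridges.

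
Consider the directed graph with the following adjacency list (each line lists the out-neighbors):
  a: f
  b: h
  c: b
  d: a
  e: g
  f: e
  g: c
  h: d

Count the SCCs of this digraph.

1

{a, b, c, d, e, f, g, h} are all mutually reachable — one SCC of size 8.
That gives 1 strongly connected component.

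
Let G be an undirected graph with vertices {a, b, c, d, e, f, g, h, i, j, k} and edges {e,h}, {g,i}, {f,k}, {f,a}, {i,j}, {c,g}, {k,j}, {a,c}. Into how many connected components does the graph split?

4

d is isolated — a component by itself.
b is isolated — a component by itself.
Starting from e we can reach e, h. That is one component of size 2.
Starting from a we can reach a, c, f, g, i, j, k. That is one component of size 7.
Total: 4 components.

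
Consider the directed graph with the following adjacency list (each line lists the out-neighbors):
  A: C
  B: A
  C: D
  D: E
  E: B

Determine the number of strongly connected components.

{A, B, C, D, E} are all mutually reachable — one SCC of size 5.
That gives 1 strongly connected component.

1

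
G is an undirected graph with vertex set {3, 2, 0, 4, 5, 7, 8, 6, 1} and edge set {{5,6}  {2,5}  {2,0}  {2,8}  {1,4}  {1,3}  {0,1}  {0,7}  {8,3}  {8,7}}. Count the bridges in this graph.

3

The edges on the cycle 2-0-1-3-8-2 are not bridges since each lies on that cycle.
But removing 6 - 5 disconnects 6 from 5; removing 4 - 1 disconnects 4 from 1; removing 5 - 2 disconnects 5 from 2 — these are bridges.
That makes 3 bridges.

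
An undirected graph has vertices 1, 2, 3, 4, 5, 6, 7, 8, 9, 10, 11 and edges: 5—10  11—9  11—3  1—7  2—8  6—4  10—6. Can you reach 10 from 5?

From 5 we can reach 4, 5, 6, 10, which includes 10.

Yes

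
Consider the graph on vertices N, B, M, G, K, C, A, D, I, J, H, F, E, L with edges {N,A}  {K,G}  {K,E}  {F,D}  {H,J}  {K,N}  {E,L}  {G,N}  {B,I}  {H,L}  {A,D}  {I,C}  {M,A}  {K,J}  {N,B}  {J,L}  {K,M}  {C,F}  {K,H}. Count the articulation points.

1

Removing K increases the component count from 1 to 2, so K is a cut vertex.
By contrast removing B leaves 1 component; it is not a cut vertex. No other vertex is a cut vertex either.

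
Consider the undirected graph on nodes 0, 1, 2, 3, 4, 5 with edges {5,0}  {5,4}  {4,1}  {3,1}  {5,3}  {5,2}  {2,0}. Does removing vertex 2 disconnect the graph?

Deleting 2 leaves 1 component (was 1) (its neighbors 0, 5 remain connected to each other), so 2 is not a cut vertex.

No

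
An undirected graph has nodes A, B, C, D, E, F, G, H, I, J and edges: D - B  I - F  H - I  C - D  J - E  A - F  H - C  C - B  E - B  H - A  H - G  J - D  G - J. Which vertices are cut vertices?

H

Removing H increases the component count from 1 to 2, so H is a cut vertex.
By contrast removing B leaves 1 component; it is not a cut vertex. No other vertex is a cut vertex either.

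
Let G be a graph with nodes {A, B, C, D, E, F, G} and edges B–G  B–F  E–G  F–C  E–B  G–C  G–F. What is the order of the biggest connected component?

D is isolated — a component by itself.
A is isolated — a component by itself.
Starting from B we can reach B, C, E, F, G. That is one component of size 5.
The largest has 5 vertices.

5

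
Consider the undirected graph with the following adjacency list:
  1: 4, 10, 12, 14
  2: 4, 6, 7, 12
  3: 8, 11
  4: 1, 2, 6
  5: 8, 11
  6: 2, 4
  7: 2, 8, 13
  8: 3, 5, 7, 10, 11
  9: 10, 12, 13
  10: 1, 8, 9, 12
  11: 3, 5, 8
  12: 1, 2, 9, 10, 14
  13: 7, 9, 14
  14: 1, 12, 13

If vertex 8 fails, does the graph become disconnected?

Yes

Deleting 8 raises the number of components from 1 to 2, so 8 is a cut vertex.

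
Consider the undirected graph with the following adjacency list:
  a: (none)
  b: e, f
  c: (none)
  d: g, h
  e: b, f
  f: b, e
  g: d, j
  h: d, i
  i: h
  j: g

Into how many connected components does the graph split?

4

c is isolated — a component by itself.
a is isolated — a component by itself.
Starting from b we can reach b, e, f. That is one component of size 3.
Starting from d we can reach d, g, h, i, j. That is one component of size 5.
Total: 4 components.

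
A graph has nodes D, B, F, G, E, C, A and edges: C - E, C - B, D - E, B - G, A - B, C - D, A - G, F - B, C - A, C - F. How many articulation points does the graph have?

1

Removing C increases the component count from 1 to 2, so C is a cut vertex.
By contrast removing B leaves 1 component; it is not a cut vertex. No other vertex is a cut vertex either.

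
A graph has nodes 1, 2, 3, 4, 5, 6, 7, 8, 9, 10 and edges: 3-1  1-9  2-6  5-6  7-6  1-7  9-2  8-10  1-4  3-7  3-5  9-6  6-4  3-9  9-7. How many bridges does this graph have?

The edges on the cycle 1-9-2-6-4-1 are not bridges since each lies on that cycle.
But removing 8-10 disconnects 8 from 10 — this is a bridge.

1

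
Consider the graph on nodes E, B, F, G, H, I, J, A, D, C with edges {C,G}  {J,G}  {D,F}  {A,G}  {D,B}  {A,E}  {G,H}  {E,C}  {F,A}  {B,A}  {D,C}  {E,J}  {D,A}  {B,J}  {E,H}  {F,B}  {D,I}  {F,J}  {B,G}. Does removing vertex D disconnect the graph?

Deleting D raises the number of components from 1 to 2, so D is a cut vertex.

Yes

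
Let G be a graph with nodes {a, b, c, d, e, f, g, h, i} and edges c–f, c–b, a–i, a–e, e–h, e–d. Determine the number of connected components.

3

g is isolated — a component by itself.
Starting from b we can reach b, c, f. That is one component of size 3.
Starting from a we can reach a, d, e, h, i. That is one component of size 5.
Total: 3 components.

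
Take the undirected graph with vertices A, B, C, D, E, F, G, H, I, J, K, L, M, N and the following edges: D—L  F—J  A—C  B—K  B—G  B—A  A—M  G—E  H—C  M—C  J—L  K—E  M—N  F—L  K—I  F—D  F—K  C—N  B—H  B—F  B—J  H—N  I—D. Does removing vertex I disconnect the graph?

Deleting I leaves 1 component (was 1) (its neighbors D, K remain connected to each other), so I is not a cut vertex.

No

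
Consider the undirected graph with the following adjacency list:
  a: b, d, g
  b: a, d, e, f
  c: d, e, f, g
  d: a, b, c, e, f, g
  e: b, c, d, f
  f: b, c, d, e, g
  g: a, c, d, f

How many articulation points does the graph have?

Removing c, for instance, still leaves 1 component. No single vertex removal increases the component count — the graph has no articulation points.

0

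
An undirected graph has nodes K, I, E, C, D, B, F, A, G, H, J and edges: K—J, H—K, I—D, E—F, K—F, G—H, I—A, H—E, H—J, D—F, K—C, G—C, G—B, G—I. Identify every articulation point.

G, I

Removing G increases the component count from 1 to 2, so G is a cut vertex.
Removing I increases the component count from 1 to 2, so I is a cut vertex.
By contrast removing H leaves 1 component; it is not a cut vertex. No other vertex is a cut vertex either.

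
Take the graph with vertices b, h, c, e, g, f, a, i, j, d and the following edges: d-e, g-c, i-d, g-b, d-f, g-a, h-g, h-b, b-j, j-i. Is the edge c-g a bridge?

Yes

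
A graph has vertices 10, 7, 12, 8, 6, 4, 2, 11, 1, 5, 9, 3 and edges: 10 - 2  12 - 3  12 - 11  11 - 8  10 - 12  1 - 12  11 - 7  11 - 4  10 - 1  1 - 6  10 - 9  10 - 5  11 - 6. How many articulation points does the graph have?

3

Removing 10 increases the component count from 1 to 4, so 10 is a cut vertex.
Removing 11 increases the component count from 1 to 4, so 11 is a cut vertex.
Removing 12 increases the component count from 1 to 2, so 12 is a cut vertex.
By contrast removing 9 leaves 1 component; it is not a cut vertex. No other vertex is a cut vertex either.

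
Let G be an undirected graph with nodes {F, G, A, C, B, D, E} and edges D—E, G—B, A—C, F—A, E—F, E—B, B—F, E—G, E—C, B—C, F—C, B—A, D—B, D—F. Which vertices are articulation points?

Removing G, for instance, still leaves 1 component. No single vertex removal increases the component count — the graph has no articulation points.

none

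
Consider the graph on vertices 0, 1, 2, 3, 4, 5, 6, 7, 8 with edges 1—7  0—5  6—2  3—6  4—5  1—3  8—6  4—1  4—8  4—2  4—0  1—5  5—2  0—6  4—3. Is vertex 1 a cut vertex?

Deleting 1 raises the number of components from 1 to 2, so 1 is a cut vertex.

Yes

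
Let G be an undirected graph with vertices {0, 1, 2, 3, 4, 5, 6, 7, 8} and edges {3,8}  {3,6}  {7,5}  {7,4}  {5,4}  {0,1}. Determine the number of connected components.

4

2 is isolated — a component by itself.
Starting from 0 we can reach 0, 1. That is one component of size 2.
Starting from 4 we can reach 4, 5, 7. That is one component of size 3.
Starting from 3 we can reach 3, 6, 8. That is one component of size 3.
Total: 4 components.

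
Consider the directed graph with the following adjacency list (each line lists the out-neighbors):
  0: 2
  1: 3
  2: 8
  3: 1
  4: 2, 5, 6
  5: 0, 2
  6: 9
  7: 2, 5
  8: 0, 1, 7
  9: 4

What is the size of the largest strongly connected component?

{0, 2, 5, 7, 8} are all mutually reachable — one SCC of size 5.
{4, 6, 9} are all mutually reachable — one SCC of size 3.
{1, 3} are all mutually reachable — one SCC of size 2.
The largest has 5 vertices.

5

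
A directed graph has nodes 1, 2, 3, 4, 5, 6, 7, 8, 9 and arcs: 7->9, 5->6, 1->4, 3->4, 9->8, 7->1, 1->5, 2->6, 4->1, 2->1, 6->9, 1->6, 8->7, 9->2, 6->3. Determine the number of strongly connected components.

{1, 2, 3, 4, 5, 6, 7, 8, 9} are all mutually reachable — one SCC of size 9.
That gives 1 strongly connected component.

1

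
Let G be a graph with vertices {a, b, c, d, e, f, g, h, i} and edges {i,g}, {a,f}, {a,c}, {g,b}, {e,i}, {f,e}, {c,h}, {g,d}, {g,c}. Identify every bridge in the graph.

b-g, c-h, d-g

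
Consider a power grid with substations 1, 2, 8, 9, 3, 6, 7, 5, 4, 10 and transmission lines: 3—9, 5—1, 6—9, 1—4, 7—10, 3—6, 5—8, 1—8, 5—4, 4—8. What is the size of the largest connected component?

4

2 is isolated — a component by itself.
Starting from 7 we can reach 7, 10. That is one component of size 2.
Starting from 3 we can reach 3, 6, 9. That is one component of size 3.
Starting from 1 we can reach 1, 4, 5, 8. That is one component of size 4.
The largest has 4 vertices.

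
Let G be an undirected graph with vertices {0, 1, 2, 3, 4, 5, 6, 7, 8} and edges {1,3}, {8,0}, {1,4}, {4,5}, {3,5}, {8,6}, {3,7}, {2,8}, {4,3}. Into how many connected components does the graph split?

2

Starting from 0 we can reach 0, 2, 6, 8. That is one component of size 4.
Starting from 1 we can reach 1, 3, 4, 5, 7. That is one component of size 5.
Total: 2 components.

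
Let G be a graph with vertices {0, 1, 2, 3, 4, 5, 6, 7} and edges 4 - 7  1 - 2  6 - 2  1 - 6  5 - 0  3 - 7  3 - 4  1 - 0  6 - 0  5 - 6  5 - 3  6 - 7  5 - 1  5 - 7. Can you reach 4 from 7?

From 7 we can reach 0, 1, 2, 3, 4, 5, 6, 7, which includes 4.

Yes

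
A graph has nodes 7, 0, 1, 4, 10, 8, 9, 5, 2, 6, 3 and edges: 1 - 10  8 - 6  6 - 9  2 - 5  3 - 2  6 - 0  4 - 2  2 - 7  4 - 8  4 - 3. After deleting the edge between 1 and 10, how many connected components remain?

3

Before removal there are 2 components.
1 - 10 is a bridge — removing it separates 1's side from 10's side.
After removal: 3 components.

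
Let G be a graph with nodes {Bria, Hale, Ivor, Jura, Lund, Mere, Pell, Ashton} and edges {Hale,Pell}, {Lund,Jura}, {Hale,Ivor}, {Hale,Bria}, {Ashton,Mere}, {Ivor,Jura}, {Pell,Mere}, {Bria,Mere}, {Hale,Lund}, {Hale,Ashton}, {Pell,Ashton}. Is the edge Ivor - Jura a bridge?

No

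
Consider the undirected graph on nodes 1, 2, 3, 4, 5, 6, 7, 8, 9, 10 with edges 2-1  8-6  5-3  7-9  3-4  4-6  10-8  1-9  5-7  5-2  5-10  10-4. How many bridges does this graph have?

The edges on the cycle 5-2-1-9-7-5 are not bridges since each lies on that cycle.
Every edge lies on some cycle, so there are no bridges.

0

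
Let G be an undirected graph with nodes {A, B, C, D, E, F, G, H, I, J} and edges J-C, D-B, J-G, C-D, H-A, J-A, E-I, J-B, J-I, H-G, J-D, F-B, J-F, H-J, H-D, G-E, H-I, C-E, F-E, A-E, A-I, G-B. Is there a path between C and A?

From C we can reach A, B, C, D, E, F, G, H, I, J, which includes A.

Yes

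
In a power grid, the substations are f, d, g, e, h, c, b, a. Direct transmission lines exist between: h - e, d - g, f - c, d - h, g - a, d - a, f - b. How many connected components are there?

2

Starting from b we can reach b, c, f. That is one component of size 3.
Starting from a we can reach a, d, e, g, h. That is one component of size 5.
Total: 2 components.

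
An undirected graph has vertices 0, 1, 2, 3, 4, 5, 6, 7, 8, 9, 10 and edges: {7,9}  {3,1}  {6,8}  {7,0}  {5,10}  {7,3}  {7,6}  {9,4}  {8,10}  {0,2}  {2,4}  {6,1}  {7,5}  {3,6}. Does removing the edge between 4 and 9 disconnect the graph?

After removing 4-9, the path 4-2-0-7-9 still connects them, so the edge is not a bridge.

No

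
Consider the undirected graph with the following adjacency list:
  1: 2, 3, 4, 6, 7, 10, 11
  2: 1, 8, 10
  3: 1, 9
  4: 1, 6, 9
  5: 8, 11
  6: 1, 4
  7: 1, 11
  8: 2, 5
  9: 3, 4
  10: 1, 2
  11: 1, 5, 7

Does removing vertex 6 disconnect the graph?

No

Deleting 6 leaves 1 component (was 1) (its neighbors 1, 4 remain connected to each other), so 6 is not a cut vertex.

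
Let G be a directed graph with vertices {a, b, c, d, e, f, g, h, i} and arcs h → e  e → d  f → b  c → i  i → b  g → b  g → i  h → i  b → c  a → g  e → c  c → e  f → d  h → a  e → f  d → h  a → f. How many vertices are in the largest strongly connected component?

9

{a, b, c, d, e, f, g, h, i} are all mutually reachable — one SCC of size 9.
The largest has 9 vertices.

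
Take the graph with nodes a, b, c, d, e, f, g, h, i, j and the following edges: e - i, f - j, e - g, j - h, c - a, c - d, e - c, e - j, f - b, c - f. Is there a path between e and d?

From e we can reach a, b, c, d, e, f, g, h, i, j, which includes d.

Yes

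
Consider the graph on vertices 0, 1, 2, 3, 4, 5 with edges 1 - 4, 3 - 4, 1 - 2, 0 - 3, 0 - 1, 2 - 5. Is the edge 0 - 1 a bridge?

After removing 0 - 1, the path 0-3-4-1 still connects them, so the edge is not a bridge.

No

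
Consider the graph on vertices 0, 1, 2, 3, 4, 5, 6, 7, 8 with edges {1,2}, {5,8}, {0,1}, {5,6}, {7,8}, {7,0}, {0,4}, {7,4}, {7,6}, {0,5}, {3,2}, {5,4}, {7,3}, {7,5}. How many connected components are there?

1

Starting from 0 we can reach 0, 1, 2, 3, 4, 5, 6, 7, 8. That is one component of size 9.
Total: 1 component.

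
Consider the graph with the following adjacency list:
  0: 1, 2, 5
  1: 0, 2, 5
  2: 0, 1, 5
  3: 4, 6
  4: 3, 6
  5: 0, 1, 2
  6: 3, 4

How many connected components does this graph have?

Starting from 3 we can reach 3, 4, 6. That is one component of size 3.
Starting from 0 we can reach 0, 1, 2, 5. That is one component of size 4.
Total: 2 components.

2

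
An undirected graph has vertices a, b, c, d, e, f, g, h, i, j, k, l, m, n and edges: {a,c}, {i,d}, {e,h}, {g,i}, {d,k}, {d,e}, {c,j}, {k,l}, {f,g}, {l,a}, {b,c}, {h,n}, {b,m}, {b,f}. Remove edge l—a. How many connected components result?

1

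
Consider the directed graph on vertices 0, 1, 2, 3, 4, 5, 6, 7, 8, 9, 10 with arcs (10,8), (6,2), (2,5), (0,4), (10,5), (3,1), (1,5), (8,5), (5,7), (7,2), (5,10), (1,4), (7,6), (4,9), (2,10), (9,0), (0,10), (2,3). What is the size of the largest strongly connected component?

11

{0, 1, 2, 3, 4, 5, 6, 7, 8, 9, 10} are all mutually reachable — one SCC of size 11.
The largest has 11 vertices.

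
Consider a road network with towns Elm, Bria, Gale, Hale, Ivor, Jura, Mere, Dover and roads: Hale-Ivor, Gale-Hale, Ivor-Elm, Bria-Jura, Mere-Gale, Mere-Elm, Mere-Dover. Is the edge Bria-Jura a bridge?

Removing Bria-Jura leaves no path between Bria and Jura: the component count goes from 2 to 3. So it is a bridge.

Yes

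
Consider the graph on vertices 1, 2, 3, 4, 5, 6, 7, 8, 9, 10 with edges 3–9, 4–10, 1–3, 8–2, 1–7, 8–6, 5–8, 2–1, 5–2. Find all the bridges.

The edges on the cycle 5-8-2-5 are not bridges since each lies on that cycle.
But removing 1–3 disconnects 1 from 3; removing 2–1 disconnects 2 from 1; removing 1–7 disconnects 1 from 7; removing 3–9 disconnects 3 from 9 — these are bridges.
In total 6 edges are bridges.

1-2, 1-3, 1-7, 10-4, 3-9, 6-8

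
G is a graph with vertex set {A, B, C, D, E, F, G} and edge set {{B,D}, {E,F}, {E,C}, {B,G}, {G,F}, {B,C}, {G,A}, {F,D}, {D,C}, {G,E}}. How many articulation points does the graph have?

1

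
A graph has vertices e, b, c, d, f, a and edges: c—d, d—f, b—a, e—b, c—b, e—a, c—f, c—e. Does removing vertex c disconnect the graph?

Yes

Deleting c raises the number of components from 1 to 2, so c is a cut vertex.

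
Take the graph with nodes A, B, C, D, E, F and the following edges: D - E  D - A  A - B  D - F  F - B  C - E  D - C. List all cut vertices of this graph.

Removing D increases the component count from 1 to 2, so D is a cut vertex.
By contrast removing F leaves 1 component; it is not a cut vertex. No other vertex is a cut vertex either.

D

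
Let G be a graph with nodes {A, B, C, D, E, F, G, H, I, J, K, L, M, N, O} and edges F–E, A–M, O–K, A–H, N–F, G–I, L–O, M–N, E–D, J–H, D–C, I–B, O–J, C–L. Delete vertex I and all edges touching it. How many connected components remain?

3

With I gone, the remaining components are: {B}; {G}; {A, C, D, E, F, H, J, K, L, M, N, O}.
That is 3 components.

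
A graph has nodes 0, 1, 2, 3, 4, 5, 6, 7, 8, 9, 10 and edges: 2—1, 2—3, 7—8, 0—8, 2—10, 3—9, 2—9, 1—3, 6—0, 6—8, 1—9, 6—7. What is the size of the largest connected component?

5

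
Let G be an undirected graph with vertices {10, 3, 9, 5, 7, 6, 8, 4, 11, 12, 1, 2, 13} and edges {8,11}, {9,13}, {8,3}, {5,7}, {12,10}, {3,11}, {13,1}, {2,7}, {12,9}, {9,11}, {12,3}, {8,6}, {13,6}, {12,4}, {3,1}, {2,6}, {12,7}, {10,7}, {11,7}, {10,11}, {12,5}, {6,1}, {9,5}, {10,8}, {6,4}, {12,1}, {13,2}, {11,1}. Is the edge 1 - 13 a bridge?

No

After removing 1 - 13, the path 1-6-13 still connects them, so the edge is not a bridge.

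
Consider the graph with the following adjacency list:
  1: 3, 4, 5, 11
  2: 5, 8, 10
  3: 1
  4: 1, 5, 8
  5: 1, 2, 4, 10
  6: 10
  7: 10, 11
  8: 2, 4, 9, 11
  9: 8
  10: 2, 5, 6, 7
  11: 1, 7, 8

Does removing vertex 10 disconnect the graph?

Deleting 10 raises the number of components from 1 to 2, so 10 is a cut vertex.

Yes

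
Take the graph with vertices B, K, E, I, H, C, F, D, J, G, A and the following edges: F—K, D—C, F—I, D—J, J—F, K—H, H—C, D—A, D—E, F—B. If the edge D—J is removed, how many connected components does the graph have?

D and J are still connected via D-C-H-K-F-J, so the component count stays at 2.

2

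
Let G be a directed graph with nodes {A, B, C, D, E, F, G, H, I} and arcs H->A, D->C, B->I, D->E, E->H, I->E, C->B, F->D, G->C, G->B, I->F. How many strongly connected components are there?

5

{B, C, D, F, I} are all mutually reachable — one SCC of size 5.
{E} is an SCC by itself.
{G} is an SCC by itself.
{A} is an SCC by itself.
{H} is an SCC by itself.
That gives 5 strongly connected components.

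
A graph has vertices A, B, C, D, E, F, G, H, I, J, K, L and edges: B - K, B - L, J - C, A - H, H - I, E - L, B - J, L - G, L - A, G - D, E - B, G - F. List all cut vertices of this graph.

A, B, G, H, J, L

Removing A increases the component count from 1 to 2, so A is a cut vertex.
Removing B increases the component count from 1 to 3, so B is a cut vertex.
Removing G increases the component count from 1 to 3, so G is a cut vertex.
Likewise H, J, L are cut vertices.
By contrast removing F leaves 1 component; it is not a cut vertex. No other vertex is a cut vertex either.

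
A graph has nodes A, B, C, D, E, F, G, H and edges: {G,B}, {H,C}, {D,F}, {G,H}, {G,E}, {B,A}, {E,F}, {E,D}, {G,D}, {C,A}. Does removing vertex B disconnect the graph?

No

Deleting B leaves 1 component (was 1) (its neighbors A, G remain connected to each other), so B is not a cut vertex.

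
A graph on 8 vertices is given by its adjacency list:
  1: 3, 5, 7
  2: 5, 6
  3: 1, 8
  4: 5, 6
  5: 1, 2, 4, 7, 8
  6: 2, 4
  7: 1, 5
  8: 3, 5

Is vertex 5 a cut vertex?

Yes

Deleting 5 raises the number of components from 1 to 2, so 5 is a cut vertex.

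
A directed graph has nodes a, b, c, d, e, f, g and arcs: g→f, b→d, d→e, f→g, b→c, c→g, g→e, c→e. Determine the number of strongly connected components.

6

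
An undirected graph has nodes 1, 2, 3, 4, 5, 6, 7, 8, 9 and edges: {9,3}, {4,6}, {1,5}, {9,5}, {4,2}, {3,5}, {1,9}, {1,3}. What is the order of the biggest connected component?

7 is isolated — a component by itself.
8 is isolated — a component by itself.
Starting from 2 we can reach 2, 4, 6. That is one component of size 3.
Starting from 1 we can reach 1, 3, 5, 9. That is one component of size 4.
The largest has 4 vertices.

4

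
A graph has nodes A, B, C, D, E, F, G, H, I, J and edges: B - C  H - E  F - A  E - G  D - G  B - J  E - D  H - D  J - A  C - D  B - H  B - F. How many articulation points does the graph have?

Removing B increases the component count from 2 to 3, so B is a cut vertex.
By contrast removing C leaves 2 components; it is not a cut vertex. No other vertex is a cut vertex either.

1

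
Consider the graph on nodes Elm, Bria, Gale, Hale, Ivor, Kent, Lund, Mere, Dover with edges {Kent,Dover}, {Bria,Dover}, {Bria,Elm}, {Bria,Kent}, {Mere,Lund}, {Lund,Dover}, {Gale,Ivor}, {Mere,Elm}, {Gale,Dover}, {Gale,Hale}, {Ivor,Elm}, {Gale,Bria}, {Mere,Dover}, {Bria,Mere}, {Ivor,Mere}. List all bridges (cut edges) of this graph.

The edges on the cycle Gale-Ivor-Mere-Bria-Gale are not bridges since each lies on that cycle.
But removing Hale - Gale disconnects Hale from Gale — this is a bridge.

Gale-Hale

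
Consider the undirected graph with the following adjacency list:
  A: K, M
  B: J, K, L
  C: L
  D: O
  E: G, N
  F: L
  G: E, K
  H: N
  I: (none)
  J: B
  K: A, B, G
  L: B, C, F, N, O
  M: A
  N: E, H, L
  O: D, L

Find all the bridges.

A-K, A-M, B-J, C-L, D-O, F-L, H-N, L-O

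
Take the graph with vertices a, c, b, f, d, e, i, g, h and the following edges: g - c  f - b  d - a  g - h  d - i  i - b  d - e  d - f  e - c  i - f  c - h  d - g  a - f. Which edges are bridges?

none

The edges on the cycle d-e-c-h-g-d are not bridges since each lies on that cycle.
Every edge lies on some cycle, so there are no bridges.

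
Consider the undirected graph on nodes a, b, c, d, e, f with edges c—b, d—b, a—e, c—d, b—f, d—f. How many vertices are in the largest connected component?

4

Starting from a we can reach a, e. That is one component of size 2.
Starting from b we can reach b, c, d, f. That is one component of size 4.
The largest has 4 vertices.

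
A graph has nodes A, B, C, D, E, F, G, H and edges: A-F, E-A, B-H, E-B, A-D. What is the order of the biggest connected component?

G is isolated — a component by itself.
C is isolated — a component by itself.
Starting from A we can reach A, B, D, E, F, H. That is one component of size 6.
The largest has 6 vertices.

6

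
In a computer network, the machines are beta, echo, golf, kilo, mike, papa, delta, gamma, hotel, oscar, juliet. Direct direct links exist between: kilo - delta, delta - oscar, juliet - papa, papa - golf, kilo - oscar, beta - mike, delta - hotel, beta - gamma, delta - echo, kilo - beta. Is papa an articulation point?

Yes

Deleting papa raises the number of components from 2 to 3, so papa is a cut vertex.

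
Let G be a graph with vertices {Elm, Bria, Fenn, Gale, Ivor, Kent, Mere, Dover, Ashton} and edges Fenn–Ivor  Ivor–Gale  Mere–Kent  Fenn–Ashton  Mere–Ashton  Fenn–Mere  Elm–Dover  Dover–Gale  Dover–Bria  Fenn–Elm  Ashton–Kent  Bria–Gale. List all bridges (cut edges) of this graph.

none

The edges on the cycle Fenn-Mere-Kent-Ashton-Fenn are not bridges since each lies on that cycle.
Every edge lies on some cycle, so there are no bridges.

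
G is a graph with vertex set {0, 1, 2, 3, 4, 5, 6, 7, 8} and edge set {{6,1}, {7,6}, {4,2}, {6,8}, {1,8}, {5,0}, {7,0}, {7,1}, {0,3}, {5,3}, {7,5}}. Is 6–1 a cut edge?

After removing 6–1, the path 6-7-1 still connects them, so the edge is not a bridge.

No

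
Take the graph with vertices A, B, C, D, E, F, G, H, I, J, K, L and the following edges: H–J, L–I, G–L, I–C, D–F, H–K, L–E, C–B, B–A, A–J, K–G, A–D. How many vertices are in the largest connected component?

12

Starting from A we can reach A, B, C, D, E, F, G, H, I, J, K, L. That is one component of size 12.
The largest has 12 vertices.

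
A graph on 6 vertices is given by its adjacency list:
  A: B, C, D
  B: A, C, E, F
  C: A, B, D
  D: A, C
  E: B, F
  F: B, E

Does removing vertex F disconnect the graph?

Deleting F leaves 1 component (was 1) (its neighbors B, E remain connected to each other), so F is not a cut vertex.

No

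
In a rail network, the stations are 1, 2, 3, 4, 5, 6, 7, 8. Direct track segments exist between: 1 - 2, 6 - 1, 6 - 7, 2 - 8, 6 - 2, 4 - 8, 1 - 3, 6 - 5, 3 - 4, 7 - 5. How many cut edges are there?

0

The edges on the cycle 6-7-5-6 are not bridges since each lies on that cycle.
Every edge lies on some cycle, so there are no bridges.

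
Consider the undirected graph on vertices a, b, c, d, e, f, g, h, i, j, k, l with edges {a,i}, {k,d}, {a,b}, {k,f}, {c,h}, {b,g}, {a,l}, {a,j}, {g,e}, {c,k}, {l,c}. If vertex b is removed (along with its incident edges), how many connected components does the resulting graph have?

With b gone, the remaining components are: {e, g}; {a, c, d, f, h, i, j, k, l}.
That is 2 components.

2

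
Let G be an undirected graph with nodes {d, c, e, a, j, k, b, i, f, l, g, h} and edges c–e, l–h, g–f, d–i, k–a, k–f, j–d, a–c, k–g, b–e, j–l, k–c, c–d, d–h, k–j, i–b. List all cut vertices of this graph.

k

Removing k increases the component count from 1 to 2, so k is a cut vertex.
By contrast removing g leaves 1 component; it is not a cut vertex. No other vertex is a cut vertex either.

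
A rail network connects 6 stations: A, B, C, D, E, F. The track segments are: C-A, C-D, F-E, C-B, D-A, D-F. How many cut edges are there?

The edges on the cycle C-D-A-C are not bridges since each lies on that cycle.
But removing D-F disconnects D from F; removing F-E disconnects F from E; removing C-B disconnects C from B — these are bridges.
That makes 3 bridges.

3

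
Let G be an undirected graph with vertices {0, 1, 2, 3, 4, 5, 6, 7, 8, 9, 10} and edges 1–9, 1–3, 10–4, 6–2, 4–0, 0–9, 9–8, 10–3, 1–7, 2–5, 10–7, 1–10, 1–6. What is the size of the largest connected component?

11

Starting from 0 we can reach 0, 1, 2, 3, 4, 5, 6, 7, 8, 9, 10. That is one component of size 11.
The largest has 11 vertices.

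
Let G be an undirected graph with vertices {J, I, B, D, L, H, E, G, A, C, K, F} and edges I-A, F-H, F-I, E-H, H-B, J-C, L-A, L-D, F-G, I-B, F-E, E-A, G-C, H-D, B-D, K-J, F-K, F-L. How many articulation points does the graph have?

Removing F increases the component count from 1 to 2, so F is a cut vertex.
By contrast removing A leaves 1 component; it is not a cut vertex. No other vertex is a cut vertex either.

1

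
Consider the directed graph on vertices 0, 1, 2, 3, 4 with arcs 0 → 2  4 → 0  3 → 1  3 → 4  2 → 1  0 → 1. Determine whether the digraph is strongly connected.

No

There is no directed path from 0 to 4, so the graph is not strongly connected.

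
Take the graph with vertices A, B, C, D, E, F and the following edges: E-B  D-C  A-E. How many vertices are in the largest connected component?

3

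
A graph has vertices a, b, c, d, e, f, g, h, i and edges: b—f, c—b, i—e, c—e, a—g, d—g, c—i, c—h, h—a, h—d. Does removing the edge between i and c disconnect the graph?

After removing i—c, the path i-e-c still connects them, so the edge is not a bridge.

No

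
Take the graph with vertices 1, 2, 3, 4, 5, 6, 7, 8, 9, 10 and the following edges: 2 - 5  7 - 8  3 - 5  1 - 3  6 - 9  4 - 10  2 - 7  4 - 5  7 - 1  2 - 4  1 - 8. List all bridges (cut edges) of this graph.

The edges on the cycle 2-4-5-2 are not bridges since each lies on that cycle.
But removing 6 - 9 disconnects 6 from 9; removing 4 - 10 disconnects 4 from 10 — these are bridges.

10-4, 6-9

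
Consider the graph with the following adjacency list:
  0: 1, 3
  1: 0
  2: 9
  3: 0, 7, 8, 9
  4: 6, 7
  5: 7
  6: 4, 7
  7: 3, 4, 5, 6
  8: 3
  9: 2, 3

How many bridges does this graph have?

7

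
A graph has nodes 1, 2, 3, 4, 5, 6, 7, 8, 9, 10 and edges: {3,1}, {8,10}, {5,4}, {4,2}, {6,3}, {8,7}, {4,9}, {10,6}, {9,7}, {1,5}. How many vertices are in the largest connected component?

Starting from 1 we can reach 1, 2, 3, 4, 5, 6, 7, 8, 9, 10. That is one component of size 10.
The largest has 10 vertices.

10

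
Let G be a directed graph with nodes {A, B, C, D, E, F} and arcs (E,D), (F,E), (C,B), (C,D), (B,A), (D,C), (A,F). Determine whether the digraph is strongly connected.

From D we can reach every vertex (A, B, C, D, E, F), and every vertex can reach D (A, B, C, D, E, F). So the whole graph is one strongly connected component.

Yes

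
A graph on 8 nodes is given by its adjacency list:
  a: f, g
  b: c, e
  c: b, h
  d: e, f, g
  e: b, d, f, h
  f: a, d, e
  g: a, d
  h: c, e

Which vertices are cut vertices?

e

Removing e increases the component count from 1 to 2, so e is a cut vertex.
By contrast removing g leaves 1 component; it is not a cut vertex. No other vertex is a cut vertex either.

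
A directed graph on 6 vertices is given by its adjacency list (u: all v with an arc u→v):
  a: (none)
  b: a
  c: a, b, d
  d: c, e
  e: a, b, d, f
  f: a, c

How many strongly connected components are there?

3

{c, d, e, f} are all mutually reachable — one SCC of size 4.
{a} is an SCC by itself.
{b} is an SCC by itself.
That gives 3 strongly connected components.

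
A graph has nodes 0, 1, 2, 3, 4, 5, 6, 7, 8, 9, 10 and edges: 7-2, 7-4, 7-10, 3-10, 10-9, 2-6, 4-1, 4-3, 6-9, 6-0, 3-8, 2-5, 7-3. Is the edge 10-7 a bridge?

No

After removing 10-7, the path 10-3-7 still connects them, so the edge is not a bridge.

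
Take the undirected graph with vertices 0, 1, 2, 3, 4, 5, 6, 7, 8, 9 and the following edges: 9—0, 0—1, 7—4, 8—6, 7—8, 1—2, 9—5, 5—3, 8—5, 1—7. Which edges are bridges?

1-2, 3-5, 4-7, 6-8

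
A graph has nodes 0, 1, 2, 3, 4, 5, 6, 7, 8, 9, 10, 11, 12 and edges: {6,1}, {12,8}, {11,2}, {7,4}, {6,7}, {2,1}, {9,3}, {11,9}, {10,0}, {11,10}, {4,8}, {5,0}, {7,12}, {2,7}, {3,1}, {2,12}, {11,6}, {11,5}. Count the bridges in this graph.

0

The edges on the cycle 11-5-0-10-11 are not bridges since each lies on that cycle.
Every edge lies on some cycle, so there are no bridges.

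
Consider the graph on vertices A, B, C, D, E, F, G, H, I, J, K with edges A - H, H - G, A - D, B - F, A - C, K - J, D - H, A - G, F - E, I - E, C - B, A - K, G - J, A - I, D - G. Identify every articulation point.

A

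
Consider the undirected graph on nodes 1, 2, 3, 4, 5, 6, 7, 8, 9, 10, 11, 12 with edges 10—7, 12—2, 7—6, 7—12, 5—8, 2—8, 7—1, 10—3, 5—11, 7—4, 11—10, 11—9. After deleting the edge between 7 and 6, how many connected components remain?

2

Before removal there is 1 component.
7—6 is a bridge — removing it separates 7's side from 6's side.
After removal: 2 components.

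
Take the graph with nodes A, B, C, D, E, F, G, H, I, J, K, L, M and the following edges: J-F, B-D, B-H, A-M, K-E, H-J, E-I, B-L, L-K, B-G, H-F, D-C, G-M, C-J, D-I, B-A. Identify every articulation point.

Removing B increases the component count from 1 to 2, so B is a cut vertex.
By contrast removing K leaves 1 component; it is not a cut vertex. No other vertex is a cut vertex either.

B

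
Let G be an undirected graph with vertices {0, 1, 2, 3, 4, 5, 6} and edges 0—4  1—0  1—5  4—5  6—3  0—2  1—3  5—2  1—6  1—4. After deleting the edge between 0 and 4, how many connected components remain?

1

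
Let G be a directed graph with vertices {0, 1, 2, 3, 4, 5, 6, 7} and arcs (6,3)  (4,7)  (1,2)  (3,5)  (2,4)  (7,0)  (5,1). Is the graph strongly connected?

There is no directed path from 1 to 6, so the graph is not strongly connected.

No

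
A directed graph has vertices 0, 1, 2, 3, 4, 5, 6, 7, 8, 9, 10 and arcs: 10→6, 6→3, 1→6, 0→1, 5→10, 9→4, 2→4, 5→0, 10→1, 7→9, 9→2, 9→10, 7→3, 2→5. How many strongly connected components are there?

{4} is an SCC by itself.
{2} is an SCC by itself.
{6} is an SCC by itself.
{0} is an SCC by itself.
{8} is an SCC by itself.
(and 6 more singleton SCCs)
That gives 11 strongly connected components.

11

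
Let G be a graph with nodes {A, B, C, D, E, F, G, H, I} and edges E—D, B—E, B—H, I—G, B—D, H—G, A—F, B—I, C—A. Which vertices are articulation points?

A, B

Removing A increases the component count from 2 to 3, so A is a cut vertex.
Removing B increases the component count from 2 to 3, so B is a cut vertex.
By contrast removing H leaves 2 components; it is not a cut vertex. No other vertex is a cut vertex either.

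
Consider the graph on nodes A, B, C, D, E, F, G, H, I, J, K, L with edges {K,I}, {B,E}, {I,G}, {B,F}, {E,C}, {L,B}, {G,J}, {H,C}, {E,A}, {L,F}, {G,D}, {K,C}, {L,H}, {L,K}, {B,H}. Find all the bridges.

A-E, D-G, G-I, G-J, I-K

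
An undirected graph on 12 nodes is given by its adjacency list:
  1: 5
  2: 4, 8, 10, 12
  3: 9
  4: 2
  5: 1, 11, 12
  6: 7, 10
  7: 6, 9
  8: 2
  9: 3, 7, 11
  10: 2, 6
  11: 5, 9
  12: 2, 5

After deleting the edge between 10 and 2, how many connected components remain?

10 and 2 are still connected via 10-6-7-9-11-5-12-2, so the component count stays at 1.

1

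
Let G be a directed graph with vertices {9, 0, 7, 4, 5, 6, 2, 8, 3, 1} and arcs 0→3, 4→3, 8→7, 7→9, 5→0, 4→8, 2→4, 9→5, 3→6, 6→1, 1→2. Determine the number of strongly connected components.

1

{0, 1, 2, 3, 4, 5, 6, 7, 8, 9} are all mutually reachable — one SCC of size 10.
That gives 1 strongly connected component.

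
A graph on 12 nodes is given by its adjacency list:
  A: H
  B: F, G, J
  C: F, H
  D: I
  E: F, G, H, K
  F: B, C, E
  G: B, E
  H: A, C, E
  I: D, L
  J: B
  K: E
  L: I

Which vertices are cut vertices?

Removing B increases the component count from 2 to 3, so B is a cut vertex.
Removing E increases the component count from 2 to 3, so E is a cut vertex.
Removing H increases the component count from 2 to 3, so H is a cut vertex.
Likewise I is a cut vertex.
By contrast removing F leaves 2 components; it is not a cut vertex. No other vertex is a cut vertex either.

B, E, H, I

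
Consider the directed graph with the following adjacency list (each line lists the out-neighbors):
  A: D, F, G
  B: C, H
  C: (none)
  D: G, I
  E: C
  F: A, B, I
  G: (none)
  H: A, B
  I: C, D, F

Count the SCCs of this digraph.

{A, B, D, F, H, I} are all mutually reachable — one SCC of size 6.
{C} is an SCC by itself.
{G} is an SCC by itself.
{E} is an SCC by itself.
That gives 4 strongly connected components.

4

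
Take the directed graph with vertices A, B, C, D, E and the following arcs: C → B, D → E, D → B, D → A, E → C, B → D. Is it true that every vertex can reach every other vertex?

No

There is no directed path from A to D, so the graph is not strongly connected.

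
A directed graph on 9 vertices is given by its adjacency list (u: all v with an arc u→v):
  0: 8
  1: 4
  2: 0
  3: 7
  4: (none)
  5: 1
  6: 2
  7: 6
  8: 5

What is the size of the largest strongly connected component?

1

{1} is an SCC by itself.
{5} is an SCC by itself.
{8} is an SCC by itself.
{4} is an SCC by itself.
{3} is an SCC by itself.
(and 4 more singleton SCCs)
The largest has 1 vertex.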